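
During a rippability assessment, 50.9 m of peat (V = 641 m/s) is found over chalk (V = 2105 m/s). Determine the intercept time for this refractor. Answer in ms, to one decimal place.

151.3 ms

θ_c = arcsin(V₁/V₂) = arcsin(641/2105) = 17.73°; cos θ_c = 0.9525.
tᵢ = 2h·cos θ_c / V₁ = 2·50.9·0.9525 / 641 = 0.15127 s.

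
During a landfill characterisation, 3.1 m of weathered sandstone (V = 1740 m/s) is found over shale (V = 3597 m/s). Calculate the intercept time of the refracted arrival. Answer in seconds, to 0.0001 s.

θ_c = arcsin(V₁/V₂) = arcsin(1740/3597) = 28.93°; cos θ_c = 0.8752.
tᵢ = 2h·cos θ_c / V₁ = 2·3.1·0.8752 / 1740 = 0.00312 s.

0.0031 s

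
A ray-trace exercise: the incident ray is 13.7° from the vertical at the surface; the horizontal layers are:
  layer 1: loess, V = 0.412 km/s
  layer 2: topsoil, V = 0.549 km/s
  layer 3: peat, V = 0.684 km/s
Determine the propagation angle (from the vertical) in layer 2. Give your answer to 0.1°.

18.4°

Ray parameter p = sin 13.7° / 0.412 = 5.7485e-01 s/km.
sin θ_2 = p·V_2 = 5.7485e-01 × 0.549 = 0.3156.
θ_2 = arcsin 0.3156 = 18.40°.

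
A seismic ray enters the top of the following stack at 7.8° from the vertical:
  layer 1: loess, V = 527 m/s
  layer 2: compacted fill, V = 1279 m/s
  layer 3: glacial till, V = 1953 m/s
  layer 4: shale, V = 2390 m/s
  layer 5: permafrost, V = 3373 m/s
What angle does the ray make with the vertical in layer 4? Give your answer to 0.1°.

38.0°

Snell's law across each interface conserves sin θ / V, so sin θ_4 = V_4·sin θ₁/V₁.
sin θ_4 = 2390 × sin 7.8° / 527 = 0.6155.
θ_4 = 37.99° from the vertical.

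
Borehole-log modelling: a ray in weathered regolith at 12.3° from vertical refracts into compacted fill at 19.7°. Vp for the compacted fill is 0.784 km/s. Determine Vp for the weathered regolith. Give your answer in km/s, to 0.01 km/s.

Snell's law: sin 12.3°/V₁ = sin 19.7°/V₂.
V₁ = V₂·sin 12.3°/sin 19.7° = 0.784 × 0.6320 = 0.50 km/s.

0.50 km/s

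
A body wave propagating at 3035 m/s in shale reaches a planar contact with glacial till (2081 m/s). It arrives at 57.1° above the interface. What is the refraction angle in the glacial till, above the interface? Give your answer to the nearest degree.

Convert to the normal: θ₁ = 90° − 57.1° = 32.9°.
Snell's law: sin θ₂ = (V₂/V₁)·sin θ₁ = (2081/3035)·sin 32.9° = 0.3724.
θ₂ = sin⁻¹(0.3724) = 21.87° (from vertical).
From the interface: 90° − 21.87° = 68.13°.

68°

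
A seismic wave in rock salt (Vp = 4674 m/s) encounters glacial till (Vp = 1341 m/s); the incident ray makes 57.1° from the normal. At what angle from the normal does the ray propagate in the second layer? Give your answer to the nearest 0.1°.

13.9°

sin θ₁/V₁ = sin θ₂/V₂ ⇒ sin θ₂ = 1341·sin 57.1°/4674 = 1341·0.8396/4674 = 0.2409.
θ₂ = sin⁻¹(0.2409) = 13.94° (from vertical).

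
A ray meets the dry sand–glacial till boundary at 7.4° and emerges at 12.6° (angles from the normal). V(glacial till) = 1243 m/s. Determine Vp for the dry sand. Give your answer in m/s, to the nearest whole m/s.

734 m/s

Snell's law: sin 7.4°/V₁ = sin 12.6°/V₂.
V₁ = V₂·sin 7.4°/sin 12.6° = 1243 × 0.5904 = 733.89 m/s.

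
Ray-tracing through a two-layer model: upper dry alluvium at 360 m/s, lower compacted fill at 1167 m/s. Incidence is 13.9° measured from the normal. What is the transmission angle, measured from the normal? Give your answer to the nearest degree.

sin θ₁/V₁ = sin θ₂/V₂ ⇒ sin θ₂ = 1167·sin 13.9°/360 = 1167·0.2402/360 = 0.7787.
θ₂ = arcsin 0.7787 = 51.15° from the normal.

51°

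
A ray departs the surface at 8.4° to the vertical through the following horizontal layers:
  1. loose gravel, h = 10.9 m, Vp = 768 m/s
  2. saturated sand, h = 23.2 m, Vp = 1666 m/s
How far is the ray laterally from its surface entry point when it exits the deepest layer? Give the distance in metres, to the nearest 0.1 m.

9.4 m

Apply Snell's law at each interface; in layer i the horizontal offset is hᵢ·tan θᵢ.
Layer 1: θ = 8.40°; offset = 10.9·tan 8.40° = 1.610 m.
Layer 2: sin θ = 1666·sin 8.4°/768 = 0.3169, θ = 18.48°; offset = 23.2·tan 18.48° = 7.751 m.
Σ offsets = 9.361 m.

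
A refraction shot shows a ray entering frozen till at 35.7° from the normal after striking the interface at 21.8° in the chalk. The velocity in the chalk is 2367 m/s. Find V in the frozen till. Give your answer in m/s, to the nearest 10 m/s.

Snell's law: sin 21.8°/V₁ = sin 35.7°/V₂.
V₂ = V₁·sin 35.7°/sin 21.8° = 2367 × 1.5713 = 3719.34 m/s.

3720 m/s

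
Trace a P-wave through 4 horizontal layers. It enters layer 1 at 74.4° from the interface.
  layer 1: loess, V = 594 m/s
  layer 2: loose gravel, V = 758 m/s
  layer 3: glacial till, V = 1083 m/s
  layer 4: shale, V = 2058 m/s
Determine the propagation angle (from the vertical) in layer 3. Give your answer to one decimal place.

From the normal: θ₁ = 90° − 74.4° = 15.6°.
Ray parameter p = sin 15.6° / 594 = 4.5273e-04 s/m.
sin θ_3 = p·V_3 = 4.5273e-04 × 1083 = 0.4903.
θ_3 = arcsin 0.4903 = 29.36°.

29.4°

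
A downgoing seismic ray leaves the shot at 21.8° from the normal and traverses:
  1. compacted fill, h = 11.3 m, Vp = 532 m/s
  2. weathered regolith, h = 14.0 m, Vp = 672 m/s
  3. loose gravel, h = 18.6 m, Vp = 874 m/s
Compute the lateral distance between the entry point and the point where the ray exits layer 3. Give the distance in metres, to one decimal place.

26.3 m

Apply Snell's law at each interface; in layer i the horizontal offset is hᵢ·tan θᵢ.
Layer 1: θ = 21.80°; offset = 11.3·tan 21.80° = 4.520 m.
Layer 2: sin θ = 672·sin 21.8°/532 = 0.4691, θ = 27.98°; offset = 14.0·tan 27.98° = 7.436 m.
Layer 3: sin θ = 874·sin 21.8°/532 = 0.6101, θ = 37.60°; offset = 18.6·tan 37.60° = 14.322 m.
Total horizontal offset = 26.278 m.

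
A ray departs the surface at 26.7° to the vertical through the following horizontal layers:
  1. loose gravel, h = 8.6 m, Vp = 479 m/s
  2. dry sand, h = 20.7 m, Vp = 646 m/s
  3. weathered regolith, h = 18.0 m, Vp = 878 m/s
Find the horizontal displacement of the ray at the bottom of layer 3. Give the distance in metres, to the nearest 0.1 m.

Apply Snell's law at each interface; in layer i the horizontal offset is hᵢ·tan θᵢ.
Layer 1: θ = 26.70°; offset = 8.6·tan 26.70° = 4.325 m.
Layer 2: sin θ = 646·sin 26.7°/479 = 0.6060, θ = 37.30°; offset = 20.7·tan 37.30° = 15.768 m.
Layer 3: sin θ = 878·sin 26.7°/479 = 0.8236, θ = 55.45°; offset = 18.0·tan 55.45° = 26.138 m.
Σ offsets = 46.231 m.

46.2 m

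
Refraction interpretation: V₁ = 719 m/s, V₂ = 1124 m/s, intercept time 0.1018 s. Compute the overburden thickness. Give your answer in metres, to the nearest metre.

θ_c = arcsin(719/1124) = 39.77°; cos θ_c = 0.7686.
tᵢ = 2h cos θ_c/V₁ ⇒ h = tᵢ·V₁/(2 cos θ_c) = 0.1018·719/(2·0.7686) = 47.61 m.

48 m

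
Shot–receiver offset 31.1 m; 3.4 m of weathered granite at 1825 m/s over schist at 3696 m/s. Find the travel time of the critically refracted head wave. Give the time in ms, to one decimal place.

11.7 ms

t = x/V₂ + 2h·√(V₂²−V₁²)/(V₁V₂).
√(V₂²−V₁²) = √(3696²−1825²) = 3214.0 m/s; delay term = 2·3.4·3214.0/(1825·3696) = 0.00324 s.
t = 31.1/3696 + 0.00324 = 0.01165 s.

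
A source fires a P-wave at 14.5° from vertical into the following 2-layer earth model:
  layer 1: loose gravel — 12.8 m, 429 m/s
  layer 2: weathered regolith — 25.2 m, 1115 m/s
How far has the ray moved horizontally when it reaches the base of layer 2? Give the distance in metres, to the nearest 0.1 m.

24.9 m

Apply Snell's law at each interface; in layer i the horizontal offset is hᵢ·tan θᵢ.
Layer 1: θ = 14.50°; offset = 12.8·tan 14.50° = 3.310 m.
Layer 2: sin θ = 1115·sin 14.5°/429 = 0.6508, θ = 40.60°; offset = 25.2·tan 40.60° = 21.598 m.
Σ offsets = 24.908 m.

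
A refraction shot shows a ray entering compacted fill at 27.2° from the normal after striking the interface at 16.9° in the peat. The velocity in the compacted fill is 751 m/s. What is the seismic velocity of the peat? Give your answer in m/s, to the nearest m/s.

478 m/s

sin 16.9° = 0.2907; sin 27.2° = 0.4571.
V₁ = V₂·(sin θ₁/sin θ₂) = 751·(0.2907/0.4571) = 477.62 m/s.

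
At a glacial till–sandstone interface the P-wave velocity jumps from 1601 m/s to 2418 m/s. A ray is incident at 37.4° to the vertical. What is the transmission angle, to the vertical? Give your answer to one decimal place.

Snell's law: sin θ₂ = (V₂/V₁)·sin θ₁ = (2418/1601)·sin 37.4° = 0.9173.
θ₂ = arcsin 0.9173 = 66.54° from the normal.

66.5°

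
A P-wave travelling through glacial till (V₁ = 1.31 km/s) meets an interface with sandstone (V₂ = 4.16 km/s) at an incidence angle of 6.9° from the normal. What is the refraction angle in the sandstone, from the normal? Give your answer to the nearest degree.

sin θ₁/V₁ = sin θ₂/V₂ ⇒ sin θ₂ = 4.16·sin 6.9°/1.31 = 4.16·0.1201/1.31 = 0.3815.
θ₂ = sin⁻¹(0.3815) = 22.43° (from vertical).

22°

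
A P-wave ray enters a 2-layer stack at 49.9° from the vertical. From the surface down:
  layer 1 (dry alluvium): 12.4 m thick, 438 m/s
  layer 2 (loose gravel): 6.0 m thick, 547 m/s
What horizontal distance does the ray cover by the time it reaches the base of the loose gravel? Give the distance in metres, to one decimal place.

34.1 m

Apply Snell's law at each interface; in layer i the horizontal offset is hᵢ·tan θᵢ.
Layer 1: θ = 49.90°; offset = 12.4·tan 49.90° = 14.725 m.
Layer 2: sin θ = 547·sin 49.9°/438 = 0.9553, θ = 72.80°; offset = 6.0·tan 72.80° = 19.383 m.
Summing the layer offsets gives 34.108 m.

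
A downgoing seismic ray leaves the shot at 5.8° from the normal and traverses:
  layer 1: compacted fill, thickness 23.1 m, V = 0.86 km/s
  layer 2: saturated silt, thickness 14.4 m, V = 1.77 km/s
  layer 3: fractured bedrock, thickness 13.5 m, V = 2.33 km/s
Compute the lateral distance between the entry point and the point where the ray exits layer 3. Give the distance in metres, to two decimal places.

9.25 m

Apply Snell's law at each interface; in layer i the horizontal offset is hᵢ·tan θᵢ.
Layer 1: θ = 5.80°; offset = 23.1·tan 5.80° = 2.3464 m.
Layer 2: sin θ = 1.77·sin 5.8°/0.86 = 0.2080, θ = 12.00°; offset = 14.4·tan 12.00° = 3.0620 m.
Layer 3: sin θ = 2.33·sin 5.8°/0.86 = 0.2738, θ = 15.89°; offset = 13.5·tan 15.89° = 3.8430 m.
Total horizontal offset = 9.2514 m.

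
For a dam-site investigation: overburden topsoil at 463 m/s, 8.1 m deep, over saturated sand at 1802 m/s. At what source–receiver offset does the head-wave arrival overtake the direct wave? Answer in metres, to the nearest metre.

x_cross = 2h·√((V₂+V₁)/(V₂−V₁)).
(V₂+V₁)/(V₂−V₁) = (1802+463)/(1802−463) = 1.6916; √ = 1.3006.
x_cross = 2·8.1·1.3006 = 21.07 m.

21 m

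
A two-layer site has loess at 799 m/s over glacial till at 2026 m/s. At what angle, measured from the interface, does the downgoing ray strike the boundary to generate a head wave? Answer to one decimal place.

At critical incidence the refracted ray runs along the interface (θ₂ = 90°), so sin θ_c = V₁/V₂.
θ_c = arcsin(799/2026) = arcsin 0.3944 = 23.23°.
Measured from the interface: 90° − 23.23° = 66.77°.

66.8°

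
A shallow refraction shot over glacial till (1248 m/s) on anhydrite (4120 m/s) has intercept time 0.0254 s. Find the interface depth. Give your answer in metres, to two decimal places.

16.63 m

h = tᵢ·V₁·V₂ / (2·√(V₂²−V₁²)).
√(V₂²−V₁²) = √(4120² − 1248²) = 3926.4 m/s.
h = 0.0254 s × 1248 × 4120 / (2 × 3926.4) = 16.63 m.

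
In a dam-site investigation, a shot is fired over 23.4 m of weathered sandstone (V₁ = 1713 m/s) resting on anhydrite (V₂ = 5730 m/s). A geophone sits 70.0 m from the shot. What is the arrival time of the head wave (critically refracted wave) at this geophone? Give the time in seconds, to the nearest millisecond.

0.038 s

t = x/V₂ + 2h·√(V₂²−V₁²)/(V₁V₂).
√(V₂²−V₁²) = √(5730²−1713²) = 5468.0 m/s; delay term = 2·23.4·5468.0/(1713·5730) = 0.02607 s.
t = 70.0/5730 + 0.02607 = 0.03829 s.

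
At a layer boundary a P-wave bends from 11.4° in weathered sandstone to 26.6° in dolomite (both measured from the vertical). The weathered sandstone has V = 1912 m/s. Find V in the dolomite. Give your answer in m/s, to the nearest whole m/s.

4331 m/s

Snell's law: sin 11.4°/V₁ = sin 26.6°/V₂.
V₂ = V₁·sin 26.6°/sin 11.4° = 1912 × 2.2653 = 4331.31 m/s.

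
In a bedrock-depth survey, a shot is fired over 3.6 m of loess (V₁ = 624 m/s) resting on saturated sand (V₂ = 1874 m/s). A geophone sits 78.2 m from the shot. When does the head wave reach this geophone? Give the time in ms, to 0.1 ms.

52.6 ms

t = x/V₂ + 2h·√(V₂²−V₁²)/(V₁V₂).
√(V₂²−V₁²) = √(1874²−624²) = 1767.1 m/s; delay term = 2·3.6·1767.1/(624·1874) = 0.01088 s.
t = 78.2/1874 + 0.01088 = 0.05261 s.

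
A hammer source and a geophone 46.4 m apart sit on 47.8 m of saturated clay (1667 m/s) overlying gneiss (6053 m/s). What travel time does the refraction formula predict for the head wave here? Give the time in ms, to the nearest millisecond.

63 ms

t = x/V₂ + 2h·√(V₂²−V₁²)/(V₁V₂).
√(V₂²−V₁²) = √(6053²−1667²) = 5818.9 m/s; delay term = 2·47.8·5818.9/(1667·6053) = 0.05513 s.
t = 46.4/6053 + 0.05513 = 0.06280 s.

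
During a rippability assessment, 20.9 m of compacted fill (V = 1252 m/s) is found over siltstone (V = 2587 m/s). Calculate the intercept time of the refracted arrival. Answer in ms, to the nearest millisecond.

θ_c = arcsin(V₁/V₂) = arcsin(1252/2587) = 28.94°; cos θ_c = 0.8751.
tᵢ = 2h·cos θ_c / V₁ = 2·20.9·0.8751 / 1252 = 0.02922 s.

29 ms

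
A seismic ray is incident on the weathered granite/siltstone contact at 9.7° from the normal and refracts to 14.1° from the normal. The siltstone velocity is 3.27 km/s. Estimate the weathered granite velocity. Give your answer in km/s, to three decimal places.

2.262 km/s

Snell's law: sin 9.7°/V₁ = sin 14.1°/V₂.
V₁ = V₂·sin 9.7°/sin 14.1° = 3.27 × 0.6916 = 2.262 km/s.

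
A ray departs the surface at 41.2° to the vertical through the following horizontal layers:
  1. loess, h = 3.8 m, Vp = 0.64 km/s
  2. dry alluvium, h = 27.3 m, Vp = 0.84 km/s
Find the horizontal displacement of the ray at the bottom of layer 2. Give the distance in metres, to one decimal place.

p = sin θ₁/V₁ = sin 41.2°/0.64 = 1.0292e+00 s/km is conserved through the stack.
Layer 1: θ = 41.20°; offset = 3.8·tan 41.20° = 3.327 m.
Layer 2: sin θ = p·0.84 = 0.8645 → θ = 59.83°; offset = 27.3·tan 59.83° = 46.961 m.
Total horizontal offset = 50.288 m.

50.3 m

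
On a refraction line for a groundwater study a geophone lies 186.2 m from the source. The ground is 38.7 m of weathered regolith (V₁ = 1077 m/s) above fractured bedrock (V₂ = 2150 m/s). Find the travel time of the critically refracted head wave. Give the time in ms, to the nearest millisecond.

θ_c = arcsin(V₁/V₂) = arcsin(1077/2150) = 30.06°, cos θ_c = 0.8655.
Intercept time tᵢ = 2h cos θ_c / V₁ = 2·38.7·0.8655/1077 = 0.06220 s.
t = x/V₂ + tᵢ = 186.2/2150 + 0.06220 = 0.14880 s.

149 ms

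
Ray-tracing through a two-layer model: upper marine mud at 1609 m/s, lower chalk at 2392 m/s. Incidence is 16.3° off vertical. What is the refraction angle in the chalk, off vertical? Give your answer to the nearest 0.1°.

Snell's law: sin θ₂ = (V₂/V₁)·sin θ₁ = (2392/1609)·sin 16.3° = 0.4172.
θ₂ = arcsin 0.4172 = 24.66° from the normal.

24.7°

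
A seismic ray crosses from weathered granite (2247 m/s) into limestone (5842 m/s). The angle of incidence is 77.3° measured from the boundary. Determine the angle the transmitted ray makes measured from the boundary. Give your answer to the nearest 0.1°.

Angle from the normal: 90° − 77.3° = 12.7°.
Snell's law: sin θ₂ = (V₂/V₁)·sin θ₁ = (5842/2247)·sin 12.7° = 0.5716.
θ₂ = sin⁻¹(0.5716) = 34.86° (from vertical).
From the interface: 90° − 34.86° = 55.14°.

55.1°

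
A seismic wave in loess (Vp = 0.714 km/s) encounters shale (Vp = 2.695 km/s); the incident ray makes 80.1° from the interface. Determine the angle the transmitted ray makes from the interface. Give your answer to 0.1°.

Angle from the normal: 90° − 80.1° = 9.9°.
Snell's law: sin θ₂ = (V₂/V₁)·sin θ₁ = (2.695/0.714)·sin 9.9° = 0.6489.
θ₂ = arcsin 0.6489 = 40.46° from the normal.
From the interface: 90° − 40.46° = 49.54°.

49.5°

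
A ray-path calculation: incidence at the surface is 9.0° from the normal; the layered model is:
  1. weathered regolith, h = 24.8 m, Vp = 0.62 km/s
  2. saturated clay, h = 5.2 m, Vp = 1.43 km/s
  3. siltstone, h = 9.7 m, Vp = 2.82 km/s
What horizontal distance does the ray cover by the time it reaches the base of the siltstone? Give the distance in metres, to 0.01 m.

15.76 m

Ray parameter p = sin 9.0° / 0.62 km/s = 2.5231e-01 s/km.
Layer 1: θ = 9.00°; offset = 24.8·tan 9.00° = 3.9279 m.
Layer 2: sin θ = p·1.43 = 0.3608 → θ = 21.15°; offset = 5.2·tan 21.15° = 2.0117 m.
Layer 3: sin θ = p·2.82 = 0.7115 → θ = 45.36°; offset = 9.7·tan 45.36° = 9.8224 m.
Total horizontal offset = 15.7620 m.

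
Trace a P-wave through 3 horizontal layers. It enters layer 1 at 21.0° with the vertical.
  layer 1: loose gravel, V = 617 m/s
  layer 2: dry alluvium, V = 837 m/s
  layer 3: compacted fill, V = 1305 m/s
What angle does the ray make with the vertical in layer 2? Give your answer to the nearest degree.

Snell's law across each interface conserves sin θ / V, so sin θ_2 = V_2·sin θ₁/V₁.
sin θ_2 = 837 × sin 21.0° / 617 = 0.4861.
θ_2 = arcsin 0.4861 = 29.09°.

29°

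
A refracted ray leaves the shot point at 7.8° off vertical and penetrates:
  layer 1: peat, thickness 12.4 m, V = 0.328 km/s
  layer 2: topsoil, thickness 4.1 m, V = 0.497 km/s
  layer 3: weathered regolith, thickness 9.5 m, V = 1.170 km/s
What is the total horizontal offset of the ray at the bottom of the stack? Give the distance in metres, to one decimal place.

Apply Snell's law at each interface; in layer i the horizontal offset is hᵢ·tan θᵢ.
Layer 1: θ = 7.80°; offset = 12.4·tan 7.80° = 1.699 m.
Layer 2: sin θ = 0.497·sin 7.8°/0.328 = 0.2056, θ = 11.87°; offset = 4.1·tan 11.87° = 0.862 m.
Layer 3: sin θ = 1.170·sin 7.8°/0.328 = 0.4841, θ = 28.95°; offset = 9.5·tan 28.95° = 5.256 m.
Σ offsets = 7.816 m.

7.8 m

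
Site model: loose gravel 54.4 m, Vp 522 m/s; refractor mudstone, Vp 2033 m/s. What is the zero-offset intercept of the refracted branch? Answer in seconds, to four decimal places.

0.2014 s

θ_c = arcsin(V₁/V₂) = arcsin(522/2033) = 14.88°; cos θ_c = 0.9665.
tᵢ = 2h·cos θ_c / V₁ = 2·54.4·0.9665 / 522 = 0.20144 s.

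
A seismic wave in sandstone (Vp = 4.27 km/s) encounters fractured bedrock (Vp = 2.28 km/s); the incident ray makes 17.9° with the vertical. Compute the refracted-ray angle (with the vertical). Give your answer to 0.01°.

9.45°

Snell's law: sin θ₂ = (V₂/V₁)·sin θ₁ = (2.28/4.27)·sin 17.9° = 0.1641.
θ₂ = arcsin 0.1641 = 9.45° from the normal.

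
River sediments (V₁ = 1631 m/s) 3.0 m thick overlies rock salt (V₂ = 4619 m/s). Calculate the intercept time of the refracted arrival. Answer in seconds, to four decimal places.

tᵢ = 2h·√(V₂²−V₁²)/(V₁V₂).
√(V₂²−V₁²) = √(4619²−1631²) = 4321.5 m/s.
tᵢ = 2·3.0·4321.5/(1631·4619) = 0.00344 s.

0.0034 s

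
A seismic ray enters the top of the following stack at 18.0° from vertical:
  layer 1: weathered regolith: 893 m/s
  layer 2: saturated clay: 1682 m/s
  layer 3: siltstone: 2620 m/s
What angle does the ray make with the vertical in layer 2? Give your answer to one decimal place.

Ray parameter p = sin 18.0° / 893 = 3.4604e-04 s/m.
sin θ_2 = p·V_2 = 3.4604e-04 × 1682 = 0.5820.
θ_2 = 35.59° from the vertical.

35.6°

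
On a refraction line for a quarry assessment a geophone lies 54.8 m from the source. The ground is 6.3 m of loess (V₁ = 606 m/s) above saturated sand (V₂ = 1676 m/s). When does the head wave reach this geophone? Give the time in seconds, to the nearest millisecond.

θ_c = arcsin(V₁/V₂) = arcsin(606/1676) = 21.20°, cos θ_c = 0.9323.
Intercept time tᵢ = 2h cos θ_c / V₁ = 2·6.3·0.9323/606 = 0.01939 s.
t = x/V₂ + tᵢ = 54.8/1676 + 0.01939 = 0.05208 s.

0.052 s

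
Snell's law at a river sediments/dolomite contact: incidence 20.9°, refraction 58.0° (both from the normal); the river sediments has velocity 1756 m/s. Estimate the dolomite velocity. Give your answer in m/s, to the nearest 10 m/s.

Snell's law: sin 20.9°/V₁ = sin 58.0°/V₂.
V₂ = V₁·sin 58.0°/sin 20.9° = 1756 × 2.3772 = 4174.42 m/s.

4170 m/s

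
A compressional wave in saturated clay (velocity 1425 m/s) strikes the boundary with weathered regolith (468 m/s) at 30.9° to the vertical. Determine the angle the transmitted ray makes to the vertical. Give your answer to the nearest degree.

10°

Snell's law: sin θ₂ = (V₂/V₁)·sin θ₁ = (468/1425)·sin 30.9° = 0.1687.
θ₂ = sin⁻¹(0.1687) = 9.71° (from vertical).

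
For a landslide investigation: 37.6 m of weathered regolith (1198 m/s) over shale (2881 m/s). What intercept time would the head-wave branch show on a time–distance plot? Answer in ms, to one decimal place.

57.1 ms

tᵢ = 2h·√(V₂²−V₁²)/(V₁V₂).
√(V₂²−V₁²) = √(2881²−1198²) = 2620.1 m/s.
tᵢ = 2·37.6·2620.1/(1198·2881) = 0.05709 s.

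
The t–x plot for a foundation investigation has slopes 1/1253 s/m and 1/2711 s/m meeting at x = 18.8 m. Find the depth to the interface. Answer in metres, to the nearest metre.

h = (x_cross/2)·√((V₂−V₁)/(V₂+V₁)).
(V₂−V₁)/(V₂+V₁) = (2711−1253)/(2711+1253) = 0.3678; √ = 0.6065.
h = (18.8/2)·0.6065 = 5.70 m.

6 m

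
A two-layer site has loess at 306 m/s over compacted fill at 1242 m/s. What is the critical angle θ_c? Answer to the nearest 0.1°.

14.3°

At critical incidence the refracted ray runs along the interface (θ₂ = 90°), so sin θ_c = V₁/V₂.
θ_c = arcsin(306/1242) = arcsin 0.2464 = 14.26°.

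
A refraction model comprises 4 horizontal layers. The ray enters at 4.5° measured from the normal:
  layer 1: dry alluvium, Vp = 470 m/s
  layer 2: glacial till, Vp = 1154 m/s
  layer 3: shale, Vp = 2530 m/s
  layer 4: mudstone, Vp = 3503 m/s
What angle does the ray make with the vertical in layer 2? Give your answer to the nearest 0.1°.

11.1°

Snell's law across each interface conserves sin θ / V, so sin θ_2 = V_2·sin θ₁/V₁.
sin θ_2 = 1154 × sin 4.5° / 470 = 0.1926.
θ_2 = arcsin 0.1926 = 11.11°.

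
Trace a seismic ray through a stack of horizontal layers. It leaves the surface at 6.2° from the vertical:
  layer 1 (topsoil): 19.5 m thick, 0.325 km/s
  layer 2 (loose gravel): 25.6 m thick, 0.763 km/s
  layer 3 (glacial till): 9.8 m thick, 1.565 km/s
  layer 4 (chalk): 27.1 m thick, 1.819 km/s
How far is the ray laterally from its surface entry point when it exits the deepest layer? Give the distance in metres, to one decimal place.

35.4 m

p = sin θ₁/V₁ = sin 6.2°/0.325 = 3.3231e-01 s/km is conserved through the stack.
Layer 1: θ = 6.20°; offset = 19.5·tan 6.20° = 2.118 m.
Layer 2: sin θ = p·0.763 = 0.2535 → θ = 14.69°; offset = 25.6·tan 14.69° = 6.710 m.
Layer 3: sin θ = p·1.565 = 0.5201 → θ = 31.34°; offset = 9.8·tan 31.34° = 5.967 m.
Layer 4: sin θ = p·1.819 = 0.6045 → θ = 37.19°; offset = 27.1·tan 37.19° = 20.563 m.
Total horizontal offset = 35.358 m.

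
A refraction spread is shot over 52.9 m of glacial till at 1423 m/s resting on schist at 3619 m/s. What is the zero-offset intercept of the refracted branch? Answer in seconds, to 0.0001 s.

0.0684 s

tᵢ = 2h·√(V₂²−V₁²)/(V₁V₂).
√(V₂²−V₁²) = √(3619²−1423²) = 3327.5 m/s.
tᵢ = 2·52.9·3327.5/(1423·3619) = 0.06836 s.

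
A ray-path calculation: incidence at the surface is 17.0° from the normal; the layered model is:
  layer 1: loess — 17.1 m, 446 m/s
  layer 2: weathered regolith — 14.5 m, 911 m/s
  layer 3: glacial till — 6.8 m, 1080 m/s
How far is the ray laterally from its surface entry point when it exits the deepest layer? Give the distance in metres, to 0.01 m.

Apply Snell's law at each interface; in layer i the horizontal offset is hᵢ·tan θᵢ.
Layer 1: θ = 17.00°; offset = 17.1·tan 17.00° = 5.2280 m.
Layer 2: sin θ = 911·sin 17.0°/446 = 0.5972, θ = 36.67°; offset = 14.5·tan 36.67° = 10.7960 m.
Layer 3: sin θ = 1080·sin 17.0°/446 = 0.7080, θ = 45.07°; offset = 6.8·tan 45.07° = 6.8169 m.
Summing the layer offsets gives 22.8409 m.

22.84 m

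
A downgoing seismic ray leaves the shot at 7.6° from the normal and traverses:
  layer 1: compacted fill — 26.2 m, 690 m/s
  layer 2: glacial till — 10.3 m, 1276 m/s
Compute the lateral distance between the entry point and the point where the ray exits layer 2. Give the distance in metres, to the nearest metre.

Ray parameter p = sin 7.6° / 690 m/s = 1.9168e-04 s/m.
Layer 1: θ = 7.60°; offset = 26.2·tan 7.60° = 3.496 m.
Layer 2: sin θ = p·1276 = 0.2446 → θ = 14.16°; offset = 10.3·tan 14.16° = 2.598 m.
Summing the layer offsets gives 6.094 m.

6 m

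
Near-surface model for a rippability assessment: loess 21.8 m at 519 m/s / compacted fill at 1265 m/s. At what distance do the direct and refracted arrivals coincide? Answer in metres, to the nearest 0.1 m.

θ_c = arcsin(519/1265) = 24.22°, so cos θ_c = 0.9120 and tᵢ = 2h cos θ_c/V₁ = 0.0766 s.
At crossover x/V₁ = x/V₂ + tᵢ ⇒ x = tᵢ/(1/V₁ − 1/V₂) = 0.07661/(1.9268e-03 − 7.9051e-04) = 67.42 m.

67.4 m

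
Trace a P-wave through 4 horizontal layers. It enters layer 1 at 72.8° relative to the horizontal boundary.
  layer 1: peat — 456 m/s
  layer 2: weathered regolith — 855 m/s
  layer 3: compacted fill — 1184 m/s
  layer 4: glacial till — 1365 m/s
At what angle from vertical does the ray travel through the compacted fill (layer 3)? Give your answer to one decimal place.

From the normal: θ₁ = 90° − 72.8° = 17.2°.
Snell's law across each interface conserves sin θ / V, so sin θ_3 = V_3·sin θ₁/V₁.
sin θ_3 = 1184 × sin 17.2° / 456 = 0.7678.
θ_3 = 50.16° from the vertical.

50.2°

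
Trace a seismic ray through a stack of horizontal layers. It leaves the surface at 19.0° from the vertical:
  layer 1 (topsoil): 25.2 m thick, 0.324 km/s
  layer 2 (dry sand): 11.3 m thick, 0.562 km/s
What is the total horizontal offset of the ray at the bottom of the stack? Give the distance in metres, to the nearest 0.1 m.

p = sin θ₁/V₁ = sin 19.0°/0.324 = 1.0048e+00 s/km is conserved through the stack.
Layer 1: θ = 19.00°; offset = 25.2·tan 19.00° = 8.677 m.
Layer 2: sin θ = p·0.562 = 0.5647 → θ = 34.38°; offset = 11.3·tan 34.38° = 7.732 m.
Σ offsets = 16.409 m.

16.4 m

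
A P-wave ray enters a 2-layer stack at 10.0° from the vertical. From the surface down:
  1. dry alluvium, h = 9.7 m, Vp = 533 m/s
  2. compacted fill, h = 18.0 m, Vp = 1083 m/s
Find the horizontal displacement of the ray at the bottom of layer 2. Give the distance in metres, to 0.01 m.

Apply Snell's law at each interface; in layer i the horizontal offset is hᵢ·tan θᵢ.
Layer 1: θ = 10.00°; offset = 9.7·tan 10.00° = 1.7104 m.
Layer 2: sin θ = 1083·sin 10.0°/533 = 0.3528, θ = 20.66°; offset = 18.0·tan 20.66° = 6.7876 m.
Total horizontal offset = 8.4979 m.

8.50 m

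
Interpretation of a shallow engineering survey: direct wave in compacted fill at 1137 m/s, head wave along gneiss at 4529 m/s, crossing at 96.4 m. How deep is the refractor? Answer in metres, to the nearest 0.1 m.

h = (x_cross/2)·√((V₂−V₁)/(V₂+V₁)).
(V₂−V₁)/(V₂+V₁) = (4529−1137)/(4529+1137) = 0.5987; √ = 0.7737.
h = (96.4/2)·0.7737 = 37.29 m.

37.3 m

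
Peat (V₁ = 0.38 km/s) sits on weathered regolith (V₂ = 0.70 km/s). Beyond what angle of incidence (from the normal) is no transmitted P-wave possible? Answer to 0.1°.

Critical incidence: sin θ_c = V₁/V₂ = 0.38/0.70 = 0.5429.
θ_c = arcsin 0.5429 = 32.88°.

32.9°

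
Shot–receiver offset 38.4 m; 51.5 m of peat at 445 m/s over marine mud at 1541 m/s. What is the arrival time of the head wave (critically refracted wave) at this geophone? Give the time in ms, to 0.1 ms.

t = x/V₂ + 2h·√(V₂²−V₁²)/(V₁V₂).
√(V₂²−V₁²) = √(1541²−445²) = 1475.3 m/s; delay term = 2·51.5·1475.3/(445·1541) = 0.22160 s.
t = 38.4/1541 + 0.22160 = 0.24652 s.

246.5 ms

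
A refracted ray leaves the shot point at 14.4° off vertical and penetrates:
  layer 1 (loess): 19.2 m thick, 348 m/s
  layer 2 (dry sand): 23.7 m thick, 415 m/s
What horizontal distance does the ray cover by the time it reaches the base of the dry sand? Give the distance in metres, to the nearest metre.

Apply Snell's law at each interface; in layer i the horizontal offset is hᵢ·tan θᵢ.
Layer 1: θ = 14.40°; offset = 19.2·tan 14.40° = 4.930 m.
Layer 2: sin θ = 415·sin 14.4°/348 = 0.2966, θ = 17.25°; offset = 23.7·tan 17.25° = 7.360 m.
Σ offsets = 12.290 m.

12 m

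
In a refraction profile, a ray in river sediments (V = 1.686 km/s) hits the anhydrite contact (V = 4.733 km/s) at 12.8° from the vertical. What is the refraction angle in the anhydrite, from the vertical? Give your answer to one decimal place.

38.5°

sin θ₁/V₁ = sin θ₂/V₂ ⇒ sin θ₂ = 4.733·sin 12.8°/1.686 = 4.733·0.2215/1.686 = 0.6219.
θ₂ = arcsin 0.6219 = 38.46° from the normal.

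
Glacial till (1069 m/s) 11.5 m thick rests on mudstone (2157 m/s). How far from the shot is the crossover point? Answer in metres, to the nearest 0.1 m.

39.6 m

θ_c = arcsin(1069/2157) = 29.71°, so cos θ_c = 0.8686 and tᵢ = 2h cos θ_c/V₁ = 0.0187 s.
At crossover x/V₁ = x/V₂ + tᵢ ⇒ x = tᵢ/(1/V₁ − 1/V₂) = 0.01869/(9.3545e-04 − 4.6361e-04) = 39.60 m.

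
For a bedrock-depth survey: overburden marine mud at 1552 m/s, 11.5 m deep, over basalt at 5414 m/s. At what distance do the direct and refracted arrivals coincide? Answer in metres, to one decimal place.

x_cross = 2h·√((V₂+V₁)/(V₂−V₁)).
(V₂+V₁)/(V₂−V₁) = (5414+1552)/(5414−1552) = 1.8037; √ = 1.3430.
x_cross = 2·11.5·1.3430 = 30.89 m.

30.9 m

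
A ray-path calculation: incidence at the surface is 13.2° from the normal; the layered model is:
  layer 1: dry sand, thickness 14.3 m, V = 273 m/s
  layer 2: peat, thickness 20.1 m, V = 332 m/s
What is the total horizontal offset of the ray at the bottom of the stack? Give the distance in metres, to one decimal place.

Apply Snell's law at each interface; in layer i the horizontal offset is hᵢ·tan θᵢ.
Layer 1: θ = 13.20°; offset = 14.3·tan 13.20° = 3.354 m.
Layer 2: sin θ = 332·sin 13.2°/273 = 0.2777, θ = 16.12°; offset = 20.1·tan 16.12° = 5.810 m.
Σ offsets = 9.164 m.

9.2 m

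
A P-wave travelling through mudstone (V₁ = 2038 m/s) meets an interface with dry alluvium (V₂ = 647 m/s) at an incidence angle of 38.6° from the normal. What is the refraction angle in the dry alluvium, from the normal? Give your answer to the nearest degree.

11°

sin θ₁/V₁ = sin θ₂/V₂ ⇒ sin θ₂ = 647·sin 38.6°/2038 = 647·0.6239/2038 = 0.1981.
θ₂ = arcsin 0.1981 = 11.42° from the normal.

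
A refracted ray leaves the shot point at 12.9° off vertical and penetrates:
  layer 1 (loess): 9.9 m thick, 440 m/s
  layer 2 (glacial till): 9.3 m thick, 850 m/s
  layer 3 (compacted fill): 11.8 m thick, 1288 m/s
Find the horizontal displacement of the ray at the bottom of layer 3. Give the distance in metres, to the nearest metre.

17 m

p = sin θ₁/V₁ = sin 12.9°/440 = 5.0739e-04 s/m is conserved through the stack.
Layer 1: θ = 12.90°; offset = 9.9·tan 12.90° = 2.267 m.
Layer 2: sin θ = p·850 = 0.4313 → θ = 25.55°; offset = 9.3·tan 25.55° = 4.446 m.
Layer 3: sin θ = p·1288 = 0.6535 → θ = 40.81°; offset = 11.8·tan 40.81° = 10.188 m.
Summing the layer offsets gives 16.901 m.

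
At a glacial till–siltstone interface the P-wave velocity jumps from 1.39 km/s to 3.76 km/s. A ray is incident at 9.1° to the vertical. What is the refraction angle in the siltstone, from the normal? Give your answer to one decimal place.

Snell's law: sin θ₂ = (V₂/V₁)·sin θ₁ = (3.76/1.39)·sin 9.1° = 0.4278.
θ₂ = sin⁻¹(0.4278) = 25.33° (from vertical).

25.3°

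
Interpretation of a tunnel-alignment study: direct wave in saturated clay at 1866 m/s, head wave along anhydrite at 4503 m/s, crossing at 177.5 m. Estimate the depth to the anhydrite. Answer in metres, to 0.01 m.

x_cross = 2h·√((V₂+V₁)/(V₂−V₁)) → h = x_cross / (2·√((V₂+V₁)/(V₂−V₁))).
√((V₂+V₁)/(V₂−V₁)) = √((4503+1866)/(4503−1866)) = 1.5541.
h = 177.5 / (2·1.5541) = 57.11 m.

57.11 m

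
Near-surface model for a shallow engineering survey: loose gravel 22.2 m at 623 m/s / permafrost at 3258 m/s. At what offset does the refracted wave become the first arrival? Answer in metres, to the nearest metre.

54 m

θ_c = arcsin(623/3258) = 11.02°, so cos θ_c = 0.9815 and tᵢ = 2h cos θ_c/V₁ = 0.0700 s.
At crossover x/V₁ = x/V₂ + tᵢ ⇒ x = tᵢ/(1/V₁ − 1/V₂) = 0.06995/(1.6051e-03 − 3.0694e-04) = 53.88 m.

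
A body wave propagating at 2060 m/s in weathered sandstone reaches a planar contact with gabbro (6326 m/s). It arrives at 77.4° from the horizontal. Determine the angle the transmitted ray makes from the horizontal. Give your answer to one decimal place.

47.9°

Angle from the normal: 90° − 77.4° = 12.6°.
sin θ₁/V₁ = sin θ₂/V₂ ⇒ sin θ₂ = 6326·sin 12.6°/2060 = 6326·0.2181/2060 = 0.6699.
θ₂ = arcsin 0.6699 = 42.06° from the normal.
From the interface: 90° − 42.06° = 47.94°.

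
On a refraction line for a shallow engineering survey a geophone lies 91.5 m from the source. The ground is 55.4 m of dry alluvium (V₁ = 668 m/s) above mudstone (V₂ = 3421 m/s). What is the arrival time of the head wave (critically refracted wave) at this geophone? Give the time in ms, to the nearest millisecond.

189 ms

θ_c = arcsin(V₁/V₂) = arcsin(668/3421) = 11.26°, cos θ_c = 0.9808.
Intercept time tᵢ = 2h cos θ_c / V₁ = 2·55.4·0.9808/668 = 0.16268 s.
t = x/V₂ + tᵢ = 91.5/3421 + 0.16268 = 0.18942 s.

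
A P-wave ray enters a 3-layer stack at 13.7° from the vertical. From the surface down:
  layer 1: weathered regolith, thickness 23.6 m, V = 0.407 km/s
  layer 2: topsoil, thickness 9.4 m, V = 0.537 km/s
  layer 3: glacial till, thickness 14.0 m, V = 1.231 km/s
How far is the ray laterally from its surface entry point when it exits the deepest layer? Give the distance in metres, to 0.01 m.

23.22 m

p = sin θ₁/V₁ = sin 13.7°/0.407 = 5.8191e-01 s/km is conserved through the stack.
Layer 1: θ = 13.70°; offset = 23.6·tan 13.70° = 5.7531 m.
Layer 2: sin θ = p·0.537 = 0.3125 → θ = 18.21°; offset = 9.4·tan 18.21° = 3.0922 m.
Layer 3: sin θ = p·1.231 = 0.7163 → θ = 45.75°; offset = 14.0·tan 45.75° = 14.3727 m.
Summing the layer offsets gives 23.2180 m.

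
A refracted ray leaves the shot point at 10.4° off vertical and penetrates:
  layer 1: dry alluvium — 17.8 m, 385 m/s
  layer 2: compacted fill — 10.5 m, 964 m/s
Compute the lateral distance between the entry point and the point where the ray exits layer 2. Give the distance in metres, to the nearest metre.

Ray parameter p = sin 10.4° / 385 m/s = 4.6888e-04 s/m.
Layer 1: θ = 10.40°; offset = 17.8·tan 10.40° = 3.267 m.
Layer 2: sin θ = p·964 = 0.4520 → θ = 26.87°; offset = 10.5·tan 26.87° = 5.321 m.
Summing the layer offsets gives 8.587 m.

9 m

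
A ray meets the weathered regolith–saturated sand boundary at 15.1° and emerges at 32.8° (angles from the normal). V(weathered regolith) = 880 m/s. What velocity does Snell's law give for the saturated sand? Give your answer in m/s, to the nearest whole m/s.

1830 m/s

sin 15.1° = 0.2605; sin 32.8° = 0.5417.
V₂ = V₁·(sin θ₂/sin θ₁) = 880·(0.5417/0.2605) = 1829.92 m/s.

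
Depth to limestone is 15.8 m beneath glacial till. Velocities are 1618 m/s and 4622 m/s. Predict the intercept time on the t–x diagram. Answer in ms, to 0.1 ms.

18.3 ms

θ_c = arcsin(V₁/V₂) = arcsin(1618/4622) = 20.49°; cos θ_c = 0.9367.
tᵢ = 2h·cos θ_c / V₁ = 2·15.8·0.9367 / 1618 = 0.01829 s.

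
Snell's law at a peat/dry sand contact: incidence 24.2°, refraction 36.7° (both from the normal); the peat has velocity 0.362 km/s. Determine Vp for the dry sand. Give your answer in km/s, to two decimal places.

Snell's law: sin 24.2°/V₁ = sin 36.7°/V₂.
V₂ = V₁·sin 36.7°/sin 24.2° = 0.362 × 1.4579 = 0.53 km/s.

0.53 km/s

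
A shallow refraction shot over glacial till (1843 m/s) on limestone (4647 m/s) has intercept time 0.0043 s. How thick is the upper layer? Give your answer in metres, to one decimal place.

θ_c = arcsin(1843/4647) = 23.37°; cos θ_c = 0.9180.
tᵢ = 2h cos θ_c/V₁ ⇒ h = tᵢ·V₁/(2 cos θ_c) = 0.0043·1843/(2·0.9180) = 4.32 m.

4.3 m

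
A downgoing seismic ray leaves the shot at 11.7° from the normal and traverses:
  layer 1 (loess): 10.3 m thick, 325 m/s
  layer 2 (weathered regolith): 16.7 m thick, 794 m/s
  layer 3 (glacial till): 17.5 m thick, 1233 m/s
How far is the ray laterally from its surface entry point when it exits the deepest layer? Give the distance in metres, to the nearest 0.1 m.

32.7 m

Ray parameter p = sin 11.7° / 325 m/s = 6.2396e-04 s/m.
Layer 1: θ = 11.70°; offset = 10.3·tan 11.70° = 2.133 m.
Layer 2: sin θ = p·794 = 0.4954 → θ = 29.70°; offset = 16.7·tan 29.70° = 9.525 m.
Layer 3: sin θ = p·1233 = 0.7693 → θ = 50.29°; offset = 17.5·tan 50.29° = 21.075 m.
Total horizontal offset = 32.733 m.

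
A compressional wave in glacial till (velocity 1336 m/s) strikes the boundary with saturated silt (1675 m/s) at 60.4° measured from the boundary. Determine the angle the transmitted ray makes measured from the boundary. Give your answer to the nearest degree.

52°

Convert to the normal: θ₁ = 90° − 60.4° = 29.6°.
sin θ₁/V₁ = sin θ₂/V₂ ⇒ sin θ₂ = 1675·sin 29.6°/1336 = 1675·0.4939/1336 = 0.6193.
θ₂ = arcsin 0.6193 = 38.26° from the normal.
From the interface: 90° − 38.26° = 51.74°.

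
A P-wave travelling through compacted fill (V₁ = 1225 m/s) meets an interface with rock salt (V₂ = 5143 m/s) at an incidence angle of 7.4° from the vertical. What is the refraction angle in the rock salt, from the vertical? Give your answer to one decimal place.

Snell's law: sin θ₂ = (V₂/V₁)·sin θ₁ = (5143/1225)·sin 7.4° = 0.5407.
θ₂ = arcsin 0.5407 = 32.73° from the normal.

32.7°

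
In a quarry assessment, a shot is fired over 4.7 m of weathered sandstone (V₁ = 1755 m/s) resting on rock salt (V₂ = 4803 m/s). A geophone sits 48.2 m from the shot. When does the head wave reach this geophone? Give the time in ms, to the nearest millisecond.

15 ms

t = x/V₂ + 2h·√(V₂²−V₁²)/(V₁V₂).
√(V₂²−V₁²) = √(4803²−1755²) = 4470.9 m/s; delay term = 2·4.7·4470.9/(1755·4803) = 0.00499 s.
t = 48.2/4803 + 0.00499 = 0.01502 s.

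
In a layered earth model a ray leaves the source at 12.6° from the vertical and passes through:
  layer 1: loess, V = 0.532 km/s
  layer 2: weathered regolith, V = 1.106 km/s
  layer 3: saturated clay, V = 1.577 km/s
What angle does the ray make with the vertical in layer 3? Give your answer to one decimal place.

Ray parameter p = sin 12.6° / 0.532 = 4.1004e-01 s/km.
sin θ_3 = p·V_3 = 4.1004e-01 × 1.577 = 0.6466.
θ_3 = 40.29° from the vertical.

40.3°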